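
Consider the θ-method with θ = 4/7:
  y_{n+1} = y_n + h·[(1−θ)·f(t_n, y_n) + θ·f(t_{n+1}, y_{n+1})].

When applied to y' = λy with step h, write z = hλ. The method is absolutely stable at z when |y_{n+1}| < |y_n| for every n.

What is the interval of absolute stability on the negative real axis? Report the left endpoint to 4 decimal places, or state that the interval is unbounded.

On y'=λy, z=hλ:
  y_{n+1} = y_n + z·[3/7·y_n + 4/7·y_{n+1}] ⇒ (1 − 4/7z)y_{n+1} = (1 + 3/7z)y_n
  ⇒ R(z) = (1 + 3/7z)/(1 − 4/7z).

Need |R(x)|<1, x<0.
x=-0.44: |R|=0.6484
x=-2: |R|=0.0667
x=-10: |R|=0.4894
x=-100: |R|=0.7199
θ=4/7≥1/2 ⇒ |1+3/7x|<|1−4/7x| ∀x<0 ⇒ stable on all of ℝ⁻.

interval (−∞, 0).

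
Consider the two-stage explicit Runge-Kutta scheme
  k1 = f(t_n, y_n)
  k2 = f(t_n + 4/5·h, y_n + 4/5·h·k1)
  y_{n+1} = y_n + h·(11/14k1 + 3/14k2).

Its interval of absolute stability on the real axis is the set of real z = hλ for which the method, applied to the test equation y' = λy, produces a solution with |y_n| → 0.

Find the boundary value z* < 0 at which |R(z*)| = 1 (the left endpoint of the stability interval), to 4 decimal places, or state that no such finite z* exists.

With y'=λy (z=hλ):
  k1=λy_n ⇒ h·k1=z·y_n;  k2=λ(1+4/5z)y_n ⇒ h·k2=z(1+4/5z)y_n
  y_{n+1}/y_n = 1 + 11/14z + 3/14z(1+4/5z) = 1 + z + 6/35z²
  Hence R(z) = 1 + z + 6/35z².

Solve |R(x)|<1 on ℝ⁻.
x=-1.12: |R|=0.0950
R=1: x+6/35x²=0 ⇒ x=−35/6=-5.8333; min R=1−1/(4·6/35)=-0.4583>−1
Confirm numerically:
  x=-4.982: |R|=0.27291 <1
  x=-4.158: |R|=0.19418 <1
  x=-3.896: |R|=0.29392 <1
  x=-6.308: |R|=1.51329 >1
  x=-6.293: |R|=1.49589 >1
  x=-5.920: |R|=1.08795 >1
Interval (-5.8333, 0).

z* = -5.8333.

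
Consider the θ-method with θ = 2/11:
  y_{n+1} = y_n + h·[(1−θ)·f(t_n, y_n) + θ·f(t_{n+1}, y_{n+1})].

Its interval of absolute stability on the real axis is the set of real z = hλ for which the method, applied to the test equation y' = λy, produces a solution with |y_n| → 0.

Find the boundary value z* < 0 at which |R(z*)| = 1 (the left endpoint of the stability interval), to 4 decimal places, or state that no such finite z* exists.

Test eqn y'=λy, z=hλ:
  y_{n+1} = y_n + z·[9/11·y_n + 2/11·y_{n+1}] ⇒ (1 − 2/11z)y_{n+1} = (1 + 9/11z)y_n
  so R(z) = (1 + 9/11z)/(1 − 2/11z).

Find x<0 with |R(x)|<1.
x=-1.53: |R|=0.1970
R=−1: 1+9/11x = −1+2/11x ⇒ -7/11x=2 ⇒ x=2/(-7/11)=-3.1429
Confirm numerically:
  x=-2.234: |R|=0.58870 <1
  x=-1.925: |R|=0.42593 <1
  x=-1.323: |R|=0.06647 <1
  x=-3.657: |R|=1.19652 >1
  x=-3.600: |R|=1.17582 >1
Interval (-3.1429, 0).

z* = -3.1429.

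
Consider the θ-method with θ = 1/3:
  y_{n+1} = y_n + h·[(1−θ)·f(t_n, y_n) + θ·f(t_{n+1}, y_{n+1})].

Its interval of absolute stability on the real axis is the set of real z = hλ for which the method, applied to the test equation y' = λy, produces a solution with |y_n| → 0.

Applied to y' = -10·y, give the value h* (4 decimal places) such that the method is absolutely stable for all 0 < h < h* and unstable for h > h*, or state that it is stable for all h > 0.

Set f=λy, z=hλ:
  y_{n+1} = y_n + z·[2/3·y_n + 1/3·y_{n+1}] ⇒ (1 − 1/3z)y_{n+1} = (1 + 2/3z)y_n
  Hence R(z) = (1 + 2/3z)/(1 − 1/3z).

Need |R(x)|<1, x<0.
x=-1.78: |R|=0.1172
R=−1: 1+2/3x = −1+1/3x ⇒ -1/3x=2 ⇒ x=2/(-1/3)=-6.0000
Confirm numerically:
  x=-4.057: |R|=0.72467 <1
  x=-2.583: |R|=0.38796 <1
  x=-2.476: |R|=0.35646 <1
  x=-6.350: |R|=1.03743 >1
  x=-6.319: |R|=1.03423 >1
Stable set (-6.0000, 0).

(-6.0000,0); λ=-10 ⇒ h* = (6)/10 = 0.6000.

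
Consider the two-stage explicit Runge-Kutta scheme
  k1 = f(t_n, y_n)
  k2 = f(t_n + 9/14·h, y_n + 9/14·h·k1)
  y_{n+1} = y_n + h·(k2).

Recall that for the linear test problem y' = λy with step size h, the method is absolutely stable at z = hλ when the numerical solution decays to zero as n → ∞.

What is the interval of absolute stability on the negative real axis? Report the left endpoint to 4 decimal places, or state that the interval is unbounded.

With y'=λy (z=hλ):
  k1=λy_n ⇒ h·k1=z·y_n;  k2=λ(1+9/14z)y_n ⇒ h·k2=z(1+9/14z)y_n
  y_{n+1}/y_n = 1 + z(1+9/14z) = 1 + z + 9/14z²
  so R(z) = 1 + z + 9/14z².

Boundary: |R(x)|=1, x<0.
x=-0.81: |R|=0.6118
R=1: x+9/14x²=0 ⇒ x=−14/9=-1.5556; min R=1−1/(4·9/14)=0.6111>−1
Confirm numerically:
  x=-1.139: |R|=0.69499 <1
  x=-1.066: |R|=0.66451 <1
  x=-0.860: |R|=0.61546 <1
  x=-1.909: |R|=1.43375 >1
  x=-1.850: |R|=1.35018 >1
Stable set (-1.5556, 0).

z∈(-1.5556,0).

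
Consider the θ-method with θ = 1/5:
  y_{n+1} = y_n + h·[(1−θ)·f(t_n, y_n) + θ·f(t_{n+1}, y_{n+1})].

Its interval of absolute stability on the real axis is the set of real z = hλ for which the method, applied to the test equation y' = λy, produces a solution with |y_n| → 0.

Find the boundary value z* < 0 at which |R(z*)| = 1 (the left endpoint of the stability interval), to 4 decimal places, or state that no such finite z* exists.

z* = -3.3333.

Set f=λy, z=hλ:
  y_{n+1} = y_n + z·[4/5·y_n + 1/5·y_{n+1}] ⇒ (1 − 1/5z)y_{n+1} = (1 + 4/5z)y_n
  Hence R(z) = (1 + 4/5z)/(1 − 1/5z).

Find x<0 with |R(x)|<1.
x=-0.31: |R|=0.7081
R=−1: 1+4/5x = −1+1/5x ⇒ -3/5x=2 ⇒ x=2/(-3/5)=-3.3333
Confirm numerically:
  x=-2.219: |R|=0.53692 <1
  x=-1.938: |R|=0.39666 <1
  x=-1.803: |R|=0.32515 <1
  x=-3.712: |R|=1.13039 >1
  x=-3.443: |R|=1.03897 >1
Interval (-3.3333, 0).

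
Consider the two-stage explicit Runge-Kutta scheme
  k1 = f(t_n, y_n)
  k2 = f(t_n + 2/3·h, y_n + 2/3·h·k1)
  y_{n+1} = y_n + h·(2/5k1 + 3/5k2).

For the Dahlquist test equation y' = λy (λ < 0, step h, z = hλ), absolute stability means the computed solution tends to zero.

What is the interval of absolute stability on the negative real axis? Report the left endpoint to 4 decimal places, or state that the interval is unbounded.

(-2.5000, 0).

Set f=λy, z=hλ:
  k1=λy_n ⇒ h·k1=z·y_n;  k2=λ(1+2/3z)y_n ⇒ h·k2=z(1+2/3z)y_n
  y_{n+1}/y_n = 1 + 2/5z + 3/5z(1+2/3z) = 1 + z + 2/5z²
  R(z) = 1 + z + 2/5z².

Boundary: |R(x)|=1, x<0.
x=-1.03: |R|=0.3944
R=1: x+2/5x²=0 ⇒ x=−5/2=-2.5000; min R=1−1/(4·2/5)=0.3750>−1
Confirm numerically:
  x=-2.171: |R|=0.71430 <1
  x=-2.094: |R|=0.65993 <1
  x=-2.010: |R|=0.60604 <1
  x=-2.998: |R|=1.59720 >1
  x=-2.848: |R|=1.39644 >1
Stable set (-2.5000, 0).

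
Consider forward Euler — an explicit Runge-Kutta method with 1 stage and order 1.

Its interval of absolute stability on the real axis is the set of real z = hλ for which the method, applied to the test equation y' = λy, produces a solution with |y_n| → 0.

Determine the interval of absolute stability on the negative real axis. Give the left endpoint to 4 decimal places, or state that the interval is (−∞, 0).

On y'=λy, z=hλ:
  order 1, 1-stage ⇒ R(z)=1+z
  (e.g. R(-1.23)=-0.23000, |R|=0.23000)

Solve |R(x)|<1 on ℝ⁻.
x=-1.23: |R|=0.2300
|R(-2.02)|=1.0200 |R(-1.02)|=0.0200 |R(-0.81)|=0.1900
Bisect:
  x_lo=-2.6332 |R|=1.6332  x_hi=-0.3198 |R|=0.6802
  mid=-1.47651 |R|=0.47651 →hi
  mid=-2.05485 |R|=1.05485 →lo
  mid=-1.76568 |R|=0.76568 →hi
  mid=-1.91026 |R|=0.91026 →hi
  mid=-1.98255 |R|=0.98255 →hi
  mid=-2.01870 |R|=1.01870 →lo
  mid=-2.00063 |R|=1.00063 →lo
  ...
  [-2.00006,-1.99992] ⇒ x*=-2.0000
Interval (-2.0000, 0).

z∈(-2.0000,0).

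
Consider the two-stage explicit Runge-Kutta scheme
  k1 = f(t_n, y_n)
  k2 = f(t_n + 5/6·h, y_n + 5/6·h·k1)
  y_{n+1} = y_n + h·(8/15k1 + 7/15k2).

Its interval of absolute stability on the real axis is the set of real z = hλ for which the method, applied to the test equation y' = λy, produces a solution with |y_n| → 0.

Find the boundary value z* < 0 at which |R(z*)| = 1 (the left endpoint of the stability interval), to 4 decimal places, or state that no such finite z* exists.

z* = -2.5714.

Set f=λy, z=hλ:
  k1=λy_n ⇒ h·k1=z·y_n;  k2=λ(1+5/6z)y_n ⇒ h·k2=z(1+5/6z)y_n
  y_{n+1}/y_n = 1 + 8/15z + 7/15z(1+5/6z) = 1 + z + 7/18z²
  so R(z) = 1 + z + 7/18z².

Need |R(x)|<1, x<0.
x=-1.71: |R|=0.4272
R=1: x+7/18x²=0 ⇒ x=−18/7=-2.5714; min R=1−1/(4·7/18)=0.3571>−1
Confirm numerically:
  x=-2.225: |R|=0.70024 <1
  x=-1.940: |R|=0.52362 <1
  x=-1.880: |R|=0.49449 <1
  x=-1.650: |R|=0.40875 <1
  x=-2.822: |R|=1.27499 >1
  x=-2.744: |R|=1.18415 >1
So |R|<1 on (-2.5714, 0).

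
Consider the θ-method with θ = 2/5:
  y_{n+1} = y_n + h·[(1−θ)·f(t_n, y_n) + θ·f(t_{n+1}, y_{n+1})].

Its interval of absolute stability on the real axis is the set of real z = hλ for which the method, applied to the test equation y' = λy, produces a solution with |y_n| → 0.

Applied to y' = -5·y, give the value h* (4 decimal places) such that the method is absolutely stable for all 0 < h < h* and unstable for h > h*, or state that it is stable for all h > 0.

(-10.0000,0); λ=-5 ⇒ h* = (10)/5 = 2.0000.

With y'=λy (z=hλ):
  y_{n+1} = y_n + z·[3/5·y_n + 2/5·y_{n+1}] ⇒ (1 − 2/5z)y_{n+1} = (1 + 3/5z)y_n
  ⇒ R(z) = (1 + 3/5z)/(1 − 2/5z).

Solve |R(x)|<1 on ℝ⁻.
x=-0.56: |R|=0.5425
R=−1: 1+3/5x = −1+2/5x ⇒ -1/5x=2 ⇒ x=2/(-1/5)=-10.0000
Confirm numerically:
  x=-8.662: |R|=0.94006 <1
  x=-5.290: |R|=0.69769 <1
  x=-4.318: |R|=0.58331 <1
  x=-4.105: |R|=0.55375 <1
  x=-10.425: |R|=1.01644 >1
  x=-10.287: |R|=1.01122 >1
  x=-10.176: |R|=1.00694 >1
Interval (-10.0000, 0).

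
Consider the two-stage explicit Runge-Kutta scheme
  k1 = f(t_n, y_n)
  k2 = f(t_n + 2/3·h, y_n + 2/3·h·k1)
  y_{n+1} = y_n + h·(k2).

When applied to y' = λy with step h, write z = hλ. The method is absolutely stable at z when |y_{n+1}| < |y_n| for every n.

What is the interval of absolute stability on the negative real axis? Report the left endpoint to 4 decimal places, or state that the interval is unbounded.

Set f=λy, z=hλ:
  k1=λy_n ⇒ h·k1=z·y_n;  k2=λ(1+2/3z)y_n ⇒ h·k2=z(1+2/3z)y_n
  y_{n+1}/y_n = 1 + z(1+2/3z) = 1 + z + 2/3z²
  so R(z) = 1 + z + 2/3z².

Solve |R(x)|<1 on ℝ⁻.
x=-1.23: |R|=0.7786
R=1: x+2/3x²=0 ⇒ x=−3/2=-1.5000; min R=1−1/(4·2/3)=0.6250>−1
Confirm numerically:
  x=-1.310: |R|=0.83407 <1
  x=-1.179: |R|=0.74769 <1
  x=-1.037: |R|=0.67991 <1
  x=-0.639: |R|=0.63321 <1
  x=-2.056: |R|=1.76209 >1
  x=-1.754: |R|=1.29701 >1
Interval (-1.5000, 0).

(-1.5000, 0).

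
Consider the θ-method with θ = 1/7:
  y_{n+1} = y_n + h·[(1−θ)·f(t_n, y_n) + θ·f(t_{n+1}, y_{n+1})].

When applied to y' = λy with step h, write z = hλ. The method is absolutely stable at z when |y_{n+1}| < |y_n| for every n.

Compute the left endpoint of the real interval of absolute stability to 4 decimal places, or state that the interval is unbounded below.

On y'=λy, z=hλ:
  y_{n+1} = y_n + z·[6/7·y_n + 1/7·y_{n+1}] ⇒ (1 − 1/7z)y_{n+1} = (1 + 6/7z)y_n
  R(z) = (1 + 6/7z)/(1 − 1/7z).

Solve |R(x)|<1 on ℝ⁻.
x=-1.14: |R|=0.0197
R=−1: 1+6/7x = −1+1/7x ⇒ -5/7x=2 ⇒ x=2/(-5/7)=-2.8000
Confirm numerically:
  x=-1.809: |R|=0.43751 <1
  x=-1.687: |R|=0.35939 <1
  x=-1.582: |R|=0.29038 <1
  x=-1.147: |R|=0.01448 <1
  x=-2.874: |R|=1.03747 >1
  x=-2.825: |R|=1.01272 >1
Stable set (-2.8000, 0).

z* = -2.8000.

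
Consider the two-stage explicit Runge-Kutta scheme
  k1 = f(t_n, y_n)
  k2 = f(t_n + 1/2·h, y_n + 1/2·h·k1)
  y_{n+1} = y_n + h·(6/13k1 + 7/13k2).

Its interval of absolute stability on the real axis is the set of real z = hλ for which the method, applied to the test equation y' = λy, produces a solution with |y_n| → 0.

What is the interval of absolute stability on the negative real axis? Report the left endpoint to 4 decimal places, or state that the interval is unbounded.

With y'=λy (z=hλ):
  k1=λy_n ⇒ h·k1=z·y_n;  k2=λ(1+1/2z)y_n ⇒ h·k2=z(1+1/2z)y_n
  y_{n+1}/y_n = 1 + 6/13z + 7/13z(1+1/2z) = 1 + z + 7/26z²
  so R(z) = 1 + z + 7/26z².

Boundary: |R(x)|=1, x<0.
x=-0.57: |R|=0.5175
R=1: x+7/26x²=0 ⇒ x=−26/7=-3.7143; min R=1−1/(4·7/26)=0.0714>−1
Confirm numerically:
  x=-2.871: |R|=0.34817 <1
  x=-2.395: |R|=0.14931 <1
  x=-2.034: |R|=0.07985 <1
  x=-3.954: |R|=1.25519 >1
  x=-3.901: |R|=1.19610 >1
Interval (-3.7143, 0).

(-3.7143, 0).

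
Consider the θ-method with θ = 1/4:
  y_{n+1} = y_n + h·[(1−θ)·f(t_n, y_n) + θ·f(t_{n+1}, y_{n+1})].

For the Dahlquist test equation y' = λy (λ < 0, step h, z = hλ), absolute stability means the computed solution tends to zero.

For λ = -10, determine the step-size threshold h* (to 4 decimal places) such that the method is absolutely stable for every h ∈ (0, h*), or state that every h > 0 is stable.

Set f=λy, z=hλ:
  y_{n+1} = y_n + z·[3/4·y_n + 1/4·y_{n+1}] ⇒ (1 − 1/4z)y_{n+1} = (1 + 3/4z)y_n
  R(z) = (1 + 3/4z)/(1 − 1/4z).

Find x<0 with |R(x)|<1.
x=-0.71: |R|=0.3970
R=−1: 1+3/4x = −1+1/4x ⇒ -1/2x=2 ⇒ x=2/(-1/2)=-4.0000
Confirm numerically:
  x=-3.730: |R|=0.93014 <1
  x=-2.828: |R|=0.65671 <1
  x=-2.407: |R|=0.50273 <1
  x=-1.849: |R|=0.26449 <1
  x=-4.530: |R|=1.12427 >1
  x=-4.427: |R|=1.10134 >1
  x=-4.398: |R|=1.09478 >1
So |R|<1 on (-4.0000, 0).

(-4.0000,0); λ=-10 ⇒ h* = (4)/10 = 0.4000.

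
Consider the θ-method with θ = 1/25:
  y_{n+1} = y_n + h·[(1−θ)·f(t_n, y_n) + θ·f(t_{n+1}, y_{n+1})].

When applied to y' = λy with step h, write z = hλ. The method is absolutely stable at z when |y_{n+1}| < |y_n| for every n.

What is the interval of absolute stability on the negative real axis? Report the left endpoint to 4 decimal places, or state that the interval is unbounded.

(-2.1739, 0).

On y'=λy, z=hλ:
  y_{n+1} = y_n + z·[24/25·y_n + 1/25·y_{n+1}] ⇒ (1 − 1/25z)y_{n+1} = (1 + 24/25z)y_n
  so R(z) = (1 + 24/25z)/(1 − 1/25z).

Boundary: |R(x)|=1, x<0.
x=-1.41: |R|=0.3347
R=−1: 1+24/25x = −1+1/25x ⇒ -23/25x=2 ⇒ x=2/(-23/25)=-2.1739
Confirm numerically:
  x=-1.915: |R|=0.77875 <1
  x=-1.788: |R|=0.66866 <1
  x=-1.216: |R|=0.15960 <1
  x=-2.654: |R|=1.39929 >1
  x=-2.447: |R|=1.22884 >1
  x=-2.345: |R|=1.14390 >1
So |R|<1 on (-2.1739, 0).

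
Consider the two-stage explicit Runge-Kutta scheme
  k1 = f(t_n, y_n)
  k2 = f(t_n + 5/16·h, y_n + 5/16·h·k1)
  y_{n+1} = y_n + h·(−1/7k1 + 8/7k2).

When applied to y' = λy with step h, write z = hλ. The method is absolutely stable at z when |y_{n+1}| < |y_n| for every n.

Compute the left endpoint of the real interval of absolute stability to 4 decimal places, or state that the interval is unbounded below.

left endpoint -2.8000.

Test eqn y'=λy, z=hλ:
  k1=λy_n ⇒ h·k1=z·y_n;  k2=λ(1+5/16z)y_n ⇒ h·k2=z(1+5/16z)y_n
  y_{n+1}/y_n = 1 − 1/7z + 8/7z(1+5/16z) = 1 + z + 5/14z²
  ⇒ R(z) = 1 + z + 5/14z².

Boundary: |R(x)|=1, x<0.
x=-1.05: |R|=0.3438
R=1: x+5/14x²=0 ⇒ x=−14/5=-2.8000; min R=1−1/(4·5/14)=0.3000>−1
Confirm numerically:
  x=-2.694: |R|=0.89801 <1
  x=-2.373: |R|=0.63812 <1
  x=-2.230: |R|=0.54604 <1
  x=-1.614: |R|=0.31636 <1
  x=-3.391: |R|=1.71574 >1
  x=-3.209: |R|=1.46874 >1
So |R|<1 on (-2.8000, 0).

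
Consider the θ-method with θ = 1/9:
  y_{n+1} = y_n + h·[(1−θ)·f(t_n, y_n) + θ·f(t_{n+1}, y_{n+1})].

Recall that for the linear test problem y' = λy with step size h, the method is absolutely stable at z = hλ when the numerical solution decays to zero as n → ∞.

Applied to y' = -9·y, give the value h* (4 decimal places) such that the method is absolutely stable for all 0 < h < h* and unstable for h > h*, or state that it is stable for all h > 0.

(-2.5714,0); λ=-9 ⇒ h* = (18/7)/9 = 0.2857.

On y'=λy, z=hλ:
  y_{n+1} = y_n + z·[8/9·y_n + 1/9·y_{n+1}] ⇒ (1 − 1/9z)y_{n+1} = (1 + 8/9z)y_n
  ⇒ R(z) = (1 + 8/9z)/(1 − 1/9z).

Find x<0 with |R(x)|<1.
x=-1.65: |R|=0.3944
R=−1: 1+8/9x = −1+1/9x ⇒ -7/9x=2 ⇒ x=2/(-7/9)=-2.5714
Confirm numerically:
  x=-1.837: |R|=0.52561 <1
  x=-1.444: |R|=0.24435 <1
  x=-1.191: |R|=0.05181 <1
  x=-1.162: |R|=0.02913 <1
  x=-2.736: |R|=1.09816 >1
  x=-2.633: |R|=1.03705 >1
Interval (-2.5714, 0).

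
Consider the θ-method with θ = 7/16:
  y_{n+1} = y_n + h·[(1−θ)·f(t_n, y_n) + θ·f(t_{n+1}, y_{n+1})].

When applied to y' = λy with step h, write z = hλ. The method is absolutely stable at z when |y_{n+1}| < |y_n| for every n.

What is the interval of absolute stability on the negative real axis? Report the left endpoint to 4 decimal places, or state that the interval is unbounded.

Set f=λy, z=hλ:
  y_{n+1} = y_n + z·[9/16·y_n + 7/16·y_{n+1}] ⇒ (1 − 7/16z)y_{n+1} = (1 + 9/16z)y_n
  ⇒ R(z) = (1 + 9/16z)/(1 − 7/16z).

Solve |R(x)|<1 on ℝ⁻.
x=-0.5: |R|=0.5897
R=−1: 1+9/16x = −1+7/16x ⇒ -1/8x=2 ⇒ x=2/(-1/8)=-16.0000
Confirm numerically:
  x=-12.781: |R|=0.93896 <1
  x=-10.364: |R|=0.87270 <1
  x=-9.233: |R|=0.83215 <1
  x=-16.499: |R|=1.00759 >1
  x=-16.199: |R|=1.00308 >1
Stable set (-16.0000, 0).

z∈(-16.0000,0).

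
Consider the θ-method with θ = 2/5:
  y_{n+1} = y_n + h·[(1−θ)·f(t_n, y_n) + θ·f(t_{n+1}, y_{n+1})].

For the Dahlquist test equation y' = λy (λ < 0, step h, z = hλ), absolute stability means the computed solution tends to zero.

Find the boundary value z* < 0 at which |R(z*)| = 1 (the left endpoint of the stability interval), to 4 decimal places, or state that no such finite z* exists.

Set f=λy, z=hλ:
  y_{n+1} = y_n + z·[3/5·y_n + 2/5·y_{n+1}] ⇒ (1 − 2/5z)y_{n+1} = (1 + 3/5z)y_n
  Hence R(z) = (1 + 3/5z)/(1 − 2/5z).

Solve |R(x)|<1 on ℝ⁻.
x=-1.15: |R|=0.2123
R=−1: 1+3/5x = −1+2/5x ⇒ -1/5x=2 ⇒ x=2/(-1/5)=-10.0000
Confirm numerically:
  x=-9.894: |R|=0.99572 <1
  x=-7.536: |R|=0.87724 <1
  x=-7.147: |R|=0.85213 <1
  x=-6.586: |R|=0.81213 <1
  x=-10.403: |R|=1.01562 >1
  x=-10.320: |R|=1.01248 >1
So |R|<1 on (-10.0000, 0).

left endpoint -10.0000.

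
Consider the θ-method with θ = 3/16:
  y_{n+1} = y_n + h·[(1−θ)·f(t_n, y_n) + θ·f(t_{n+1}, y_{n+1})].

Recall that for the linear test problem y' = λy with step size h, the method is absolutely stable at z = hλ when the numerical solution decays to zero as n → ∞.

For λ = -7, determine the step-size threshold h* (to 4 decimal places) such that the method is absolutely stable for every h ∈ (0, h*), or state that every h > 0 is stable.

(-3.2000,0); λ=-7 ⇒ h* = (16/5)/7 = 0.4571.

Test eqn y'=λy, z=hλ:
  y_{n+1} = y_n + z·[13/16·y_n + 3/16·y_{n+1}] ⇒ (1 − 3/16z)y_{n+1} = (1 + 13/16z)y_n
  ⇒ R(z) = (1 + 13/16z)/(1 − 3/16z).

Solve |R(x)|<1 on ℝ⁻.
x=-0.5: |R|=0.5429
R=−1: 1+13/16x = −1+3/16x ⇒ -5/8x=2 ⇒ x=2/(-5/8)=-3.2000
Confirm numerically:
  x=-2.984: |R|=0.91343 <1
  x=-1.916: |R|=0.40960 <1
  x=-1.844: |R|=0.37024 <1
  x=-1.828: |R|=0.36139 <1
  x=-3.609: |R|=1.15246 >1
  x=-3.234: |R|=1.01323 >1
  x=-3.230: |R|=1.01168 >1
Interval (-3.2000, 0).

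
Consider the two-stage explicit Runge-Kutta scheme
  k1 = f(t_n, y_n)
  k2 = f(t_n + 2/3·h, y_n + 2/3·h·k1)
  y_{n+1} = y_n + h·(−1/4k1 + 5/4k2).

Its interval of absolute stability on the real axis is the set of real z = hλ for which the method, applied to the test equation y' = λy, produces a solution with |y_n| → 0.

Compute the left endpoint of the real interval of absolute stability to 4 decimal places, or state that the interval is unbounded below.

With y'=λy (z=hλ):
  k1=λy_n ⇒ h·k1=z·y_n;  k2=λ(1+2/3z)y_n ⇒ h·k2=z(1+2/3z)y_n
  y_{n+1}/y_n = 1 − 1/4z + 5/4z(1+2/3z) = 1 + z + 5/6z²
  R(z) = 1 + z + 5/6z².

Boundary: |R(x)|=1, x<0.
x=-0.39: |R|=0.7368
R=1: x+5/6x²=0 ⇒ x=−6/5=-1.2000; min R=1−1/(4·5/6)=0.7000>−1
Confirm numerically:
  x=-0.825: |R|=0.74219 <1
  x=-0.646: |R|=0.70176 <1
  x=-0.621: |R|=0.70037 <1
  x=-1.638: |R|=1.59787 >1
  x=-1.497: |R|=1.37051 >1
So |R|<1 on (-1.2000, 0).

z* = -1.2000.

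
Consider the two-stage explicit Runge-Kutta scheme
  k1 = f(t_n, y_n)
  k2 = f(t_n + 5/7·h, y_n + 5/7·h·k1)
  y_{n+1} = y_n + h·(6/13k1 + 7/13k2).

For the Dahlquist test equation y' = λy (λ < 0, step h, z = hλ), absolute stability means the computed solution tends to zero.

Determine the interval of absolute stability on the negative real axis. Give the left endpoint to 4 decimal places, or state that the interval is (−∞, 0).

Test eqn y'=λy, z=hλ:
  k1=λy_n ⇒ h·k1=z·y_n;  k2=λ(1+5/7z)y_n ⇒ h·k2=z(1+5/7z)y_n
  y_{n+1}/y_n = 1 + 6/13z + 7/13z(1+5/7z) = 1 + z + 5/13z²
  Hence R(z) = 1 + z + 5/13z².

Solve |R(x)|<1 on ℝ⁻.
x=-0.46: |R|=0.6214
R=1: x+5/13x²=0 ⇒ x=−13/5=-2.6000; min R=1−1/(4·5/13)=0.3500>−1
Confirm numerically:
  x=-2.547: |R|=0.94808 <1
  x=-2.393: |R|=0.80948 <1
  x=-2.015: |R|=0.54663 <1
  x=-1.129: |R|=0.36125 <1
  x=-3.175: |R|=1.70216 >1
  x=-2.941: |R|=1.38572 >1
  x=-2.663: |R|=1.06453 >1
So |R|<1 on (-2.6000, 0).

z∈(-2.6000,0).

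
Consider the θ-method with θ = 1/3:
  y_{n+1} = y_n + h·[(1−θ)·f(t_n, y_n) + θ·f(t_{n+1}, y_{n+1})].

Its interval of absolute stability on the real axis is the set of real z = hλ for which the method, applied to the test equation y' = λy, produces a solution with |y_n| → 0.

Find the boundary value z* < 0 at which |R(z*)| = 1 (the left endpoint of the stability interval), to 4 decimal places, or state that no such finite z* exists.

On y'=λy, z=hλ:
  y_{n+1} = y_n + z·[2/3·y_n + 1/3·y_{n+1}] ⇒ (1 − 1/3z)y_{n+1} = (1 + 2/3z)y_n
  Hence R(z) = (1 + 2/3z)/(1 − 1/3z).

Boundary: |R(x)|=1, x<0.
x=-0.52: |R|=0.5568
R=−1: 1+2/3x = −1+1/3x ⇒ -1/3x=2 ⇒ x=2/(-1/3)=-6.0000
Confirm numerically:
  x=-3.934: |R|=0.70205 <1
  x=-3.798: |R|=0.67608 <1
  x=-2.651: |R|=0.40736 <1
  x=-6.549: |R|=1.05749 >1
  x=-6.361: |R|=1.03856 >1
  x=-6.270: |R|=1.02913 >1
Stable set (-6.0000, 0).

left endpoint -6.0000.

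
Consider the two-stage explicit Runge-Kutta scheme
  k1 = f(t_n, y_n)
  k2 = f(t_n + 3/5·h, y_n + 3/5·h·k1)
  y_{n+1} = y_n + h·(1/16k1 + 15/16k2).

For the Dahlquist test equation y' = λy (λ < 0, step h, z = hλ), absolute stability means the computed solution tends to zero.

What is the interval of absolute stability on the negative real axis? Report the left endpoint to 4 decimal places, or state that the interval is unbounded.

z∈(-1.7778,0).

Test eqn y'=λy, z=hλ:
  k1=λy_n ⇒ h·k1=z·y_n;  k2=λ(1+3/5z)y_n ⇒ h·k2=z(1+3/5z)y_n
  y_{n+1}/y_n = 1 + 1/16z + 15/16z(1+3/5z) = 1 + z + 9/16z²
  Hence R(z) = 1 + z + 9/16z².

Boundary: |R(x)|=1, x<0.
x=-0.98: |R|=0.5602
R=1: x+9/16x²=0 ⇒ x=−16/9=-1.7778; min R=1−1/(4·9/16)=0.5556>−1
Confirm numerically:
  x=-1.378: |R|=0.69012 <1
  x=-1.043: |R|=0.56892 <1
  x=-0.991: |R|=0.56142 <1
  x=-0.878: |R|=0.55562 <1
  x=-2.260: |R|=1.61302 >1
  x=-1.838: |R|=1.06226 >1
  x=-1.830: |R|=1.05376 >1
So |R|<1 on (-1.7778, 0).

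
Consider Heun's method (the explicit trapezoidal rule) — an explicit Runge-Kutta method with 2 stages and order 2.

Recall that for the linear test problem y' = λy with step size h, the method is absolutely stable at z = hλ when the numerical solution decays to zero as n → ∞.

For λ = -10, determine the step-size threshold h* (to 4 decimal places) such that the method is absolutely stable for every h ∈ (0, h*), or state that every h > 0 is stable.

With y'=λy (z=hλ):
  order 2, 2-stage ⇒ R(z)=1+z+z^2/2
  (e.g. R(-1.55)=0.65125, |R|=0.65125)

Boundary: |R(x)|=1, x<0.
x=-1.55: |R|=0.6513
|R(-1.38)|=0.5722 |R(-1.09)|=0.5040 |R(-1.08)|=0.5032
Bisect:
  x_lo=-2.7599 |R|=2.0486  x_hi=-0.1766 |R|=0.8390
  mid=-1.46824 |R|=0.60963 →hi
  mid=-2.11405 |R|=1.12055 →lo
  mid=-1.79115 |R|=0.81296 →hi
  mid=-1.95260 |R|=0.95372 →hi
  mid=-2.03332 |R|=1.03388 →lo
  mid=-1.99296 |R|=0.99299 →hi
  mid=-2.01314 |R|=1.01323 →lo
  mid=-2.00305 |R|=1.00306 →lo
  ...
  [-2.00006,-1.99990] ⇒ x*=-2.0000
So |R|<1 on (-2.0000, 0).

(-2.0000,0); λ=-10 ⇒ h* = 0.2000.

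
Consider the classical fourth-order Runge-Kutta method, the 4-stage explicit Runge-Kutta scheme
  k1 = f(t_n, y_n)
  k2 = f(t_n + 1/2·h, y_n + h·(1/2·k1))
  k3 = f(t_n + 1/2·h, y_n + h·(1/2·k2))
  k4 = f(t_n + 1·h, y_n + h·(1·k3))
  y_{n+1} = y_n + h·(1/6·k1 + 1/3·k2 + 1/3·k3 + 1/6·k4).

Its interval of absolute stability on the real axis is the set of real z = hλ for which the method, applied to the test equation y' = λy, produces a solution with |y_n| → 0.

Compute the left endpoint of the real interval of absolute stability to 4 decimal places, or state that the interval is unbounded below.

left endpoint -2.7853.

With y'=λy (z=hλ):
  order 4, 4-stage ⇒ R(z)=1+z+z^2/2+z^3/6+z^4/24
  (e.g. R(-0.39)=0.67713, |R|=0.67713)

Find x<0 with |R(x)|<1.
x=-0.39: |R|=0.6771
|R(-1.1)|=0.3442 |R(-0.87)|=0.4226 |R(-0.82)|=0.4431
Bisect:
  x_lo=-3.6527 |R|=3.3133  x_hi=-0.2725 |R|=0.7615
  mid=-1.96261 |R|=0.32156 →hi
  mid=-2.80767 |R|=1.03427 →lo
  mid=-2.38514 |R|=0.54632 →hi
  mid=-2.59641 |R|=0.75062 →hi
  mid=-2.70204 |R|=0.88157 →hi
  mid=-2.75486 |R|=0.95507 →hi
  mid=-2.78126 |R|=0.99394 →hi
  mid=-2.79447 |R|=1.01392 →lo
  mid=-2.78787 |R|=1.00389 →lo
  ...
  [-2.78539,-2.78518] ⇒ x*=-2.7853
Interval (-2.7853, 0).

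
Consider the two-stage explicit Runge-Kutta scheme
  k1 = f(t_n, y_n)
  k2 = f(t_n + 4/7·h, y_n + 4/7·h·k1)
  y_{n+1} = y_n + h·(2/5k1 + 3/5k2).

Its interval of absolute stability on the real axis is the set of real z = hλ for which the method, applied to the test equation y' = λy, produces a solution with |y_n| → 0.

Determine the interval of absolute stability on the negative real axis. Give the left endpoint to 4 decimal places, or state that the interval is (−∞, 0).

(-2.9167, 0).

On y'=λy, z=hλ:
  k1=λy_n ⇒ h·k1=z·y_n;  k2=λ(1+4/7z)y_n ⇒ h·k2=z(1+4/7z)y_n
  y_{n+1}/y_n = 1 + 2/5z + 3/5z(1+4/7z) = 1 + z + 12/35z²
  R(z) = 1 + z + 12/35z².

Boundary: |R(x)|=1, x<0.
x=-1.6: |R|=0.2777
R=1: x+12/35x²=0 ⇒ x=−35/12=-2.9167; min R=1−1/(4·12/35)=0.2708>−1
Confirm numerically:
  x=-2.305: |R|=0.51661 <1
  x=-2.036: |R|=0.38524 <1
  x=-1.996: |R|=0.36995 <1
  x=-1.506: |R|=0.27161 <1
  x=-3.231: |R|=1.34821 >1
  x=-3.139: |R|=1.23928 >1
Interval (-2.9167, 0).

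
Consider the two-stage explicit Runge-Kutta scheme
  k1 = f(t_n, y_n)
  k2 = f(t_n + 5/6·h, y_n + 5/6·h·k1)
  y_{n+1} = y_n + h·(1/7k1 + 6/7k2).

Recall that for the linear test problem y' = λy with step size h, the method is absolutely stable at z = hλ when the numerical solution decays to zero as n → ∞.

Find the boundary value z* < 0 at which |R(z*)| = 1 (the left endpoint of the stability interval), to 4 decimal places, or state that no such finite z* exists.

z* = -1.4000.

Set f=λy, z=hλ:
  k1=λy_n ⇒ h·k1=z·y_n;  k2=λ(1+5/6z)y_n ⇒ h·k2=z(1+5/6z)y_n
  y_{n+1}/y_n = 1 + 1/7z + 6/7z(1+5/6z) = 1 + z + 5/7z²
  Hence R(z) = 1 + z + 5/7z².

Need |R(x)|<1, x<0.
x=-1.19: |R|=0.8215
R=1: x+5/7x²=0 ⇒ x=−7/5=-1.4000; min R=1−1/(4·5/7)=0.6500>−1
Confirm numerically:
  x=-1.164: |R|=0.80378 <1
  x=-0.931: |R|=0.68812 <1
  x=-0.642: |R|=0.65240 <1
  x=-1.668: |R|=1.31930 >1
  x=-1.528: |R|=1.13970 >1
Interval (-1.4000, 0).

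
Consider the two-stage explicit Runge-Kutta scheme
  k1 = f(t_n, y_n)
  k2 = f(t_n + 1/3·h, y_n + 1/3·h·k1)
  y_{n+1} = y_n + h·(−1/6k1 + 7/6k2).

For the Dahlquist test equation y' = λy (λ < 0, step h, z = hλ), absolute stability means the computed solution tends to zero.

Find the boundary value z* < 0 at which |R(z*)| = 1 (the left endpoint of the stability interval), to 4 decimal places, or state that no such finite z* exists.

Set f=λy, z=hλ:
  k1=λy_n ⇒ h·k1=z·y_n;  k2=λ(1+1/3z)y_n ⇒ h·k2=z(1+1/3z)y_n
  y_{n+1}/y_n = 1 − 1/6z + 7/6z(1+1/3z) = 1 + z + 7/18z²
  R(z) = 1 + z + 7/18z².

Find x<0 with |R(x)|<1.
x=-1.31: |R|=0.3574
R=1: x+7/18x²=0 ⇒ x=−18/7=-2.5714; min R=1−1/(4·7/18)=0.3571>−1
Confirm numerically:
  x=-1.990: |R|=0.55004 <1
  x=-1.689: |R|=0.42039 <1
  x=-1.368: |R|=0.35978 <1
  x=-3.074: |R|=1.60080 >1
  x=-2.933: |R|=1.41241 >1
  x=-2.636: |R|=1.06619 >1
So |R|<1 on (-2.5714, 0).

z* = -2.5714.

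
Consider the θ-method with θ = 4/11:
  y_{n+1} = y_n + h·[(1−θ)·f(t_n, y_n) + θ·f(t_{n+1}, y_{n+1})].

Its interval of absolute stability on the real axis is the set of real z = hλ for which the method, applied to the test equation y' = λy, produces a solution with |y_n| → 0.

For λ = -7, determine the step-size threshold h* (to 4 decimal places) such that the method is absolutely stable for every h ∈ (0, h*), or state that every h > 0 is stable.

(-7.3333,0); λ=-7 ⇒ h* = (22/3)/7 = 1.0476.

Test eqn y'=λy, z=hλ:
  y_{n+1} = y_n + z·[7/11·y_n + 4/11·y_{n+1}] ⇒ (1 − 4/11z)y_{n+1} = (1 + 7/11z)y_n
  ⇒ R(z) = (1 + 7/11z)/(1 − 4/11z).

Find x<0 with |R(x)|<1.
x=-1.03: |R|=0.2507
R=−1: 1+7/11x = −1+4/11x ⇒ -3/11x=2 ⇒ x=2/(-3/11)=-7.3333
Confirm numerically:
  x=-6.769: |R|=0.95554 <1
  x=-4.634: |R|=0.72583 <1
  x=-4.544: |R|=0.71319 <1
  x=-4.222: |R|=0.66530 <1
  x=-7.651: |R|=1.02291 >1
  x=-7.496: |R|=1.01191 >1
Interval (-7.3333, 0).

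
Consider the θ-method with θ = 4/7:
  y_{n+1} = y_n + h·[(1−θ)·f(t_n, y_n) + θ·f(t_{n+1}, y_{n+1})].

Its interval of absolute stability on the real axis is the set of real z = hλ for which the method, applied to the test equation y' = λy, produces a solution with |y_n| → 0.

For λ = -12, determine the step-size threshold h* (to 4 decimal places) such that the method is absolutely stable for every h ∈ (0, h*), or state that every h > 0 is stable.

Test eqn y'=λy, z=hλ:
  y_{n+1} = y_n + z·[3/7·y_n + 4/7·y_{n+1}] ⇒ (1 − 4/7z)y_{n+1} = (1 + 3/7z)y_n
  R(z) = (1 + 3/7z)/(1 − 4/7z).

Solve |R(x)|<1 on ℝ⁻.
x=-1.57: |R|=0.1724
x=-2: |R|=0.0667
x=-10: |R|=0.4894
x=-100: |R|=0.7199
θ=4/7≥1/2 ⇒ |1+3/7x|<|1−4/7x| ∀x<0 ⇒ interval (−∞,0).

unbounded; (−∞, 0). Any h>0 works for λ=-12.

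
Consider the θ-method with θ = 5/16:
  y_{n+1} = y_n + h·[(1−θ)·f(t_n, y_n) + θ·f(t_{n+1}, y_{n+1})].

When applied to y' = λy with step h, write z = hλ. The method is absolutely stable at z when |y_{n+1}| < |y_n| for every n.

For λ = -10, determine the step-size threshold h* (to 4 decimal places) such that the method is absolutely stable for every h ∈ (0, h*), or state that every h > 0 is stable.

(-5.3333,0); λ=-10 ⇒ h* = (16/3)/10 = 0.5333.

On y'=λy, z=hλ:
  y_{n+1} = y_n + z·[11/16·y_n + 5/16·y_{n+1}] ⇒ (1 − 5/16z)y_{n+1} = (1 + 11/16z)y_n
  so R(z) = (1 + 11/16z)/(1 − 5/16z).

Solve |R(x)|<1 on ℝ⁻.
x=-1.24: |R|=0.1063
R=−1: 1+11/16x = −1+5/16x ⇒ -3/8x=2 ⇒ x=2/(-3/8)=-5.3333
Confirm numerically:
  x=-5.161: |R|=0.97527 <1
  x=-4.468: |R|=0.86458 <1
  x=-4.344: |R|=0.84263 <1
  x=-2.947: |R|=0.53415 <1
  x=-5.860: |R|=1.06976 >1
  x=-5.819: |R|=1.06462 >1
  x=-5.720: |R|=1.05202 >1
Interval (-5.3333, 0).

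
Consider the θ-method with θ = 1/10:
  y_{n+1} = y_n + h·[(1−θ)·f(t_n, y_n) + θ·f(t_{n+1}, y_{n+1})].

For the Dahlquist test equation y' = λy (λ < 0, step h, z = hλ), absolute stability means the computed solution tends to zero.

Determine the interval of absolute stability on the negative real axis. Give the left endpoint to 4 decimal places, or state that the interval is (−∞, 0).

(-2.5000, 0).

Set f=λy, z=hλ:
  y_{n+1} = y_n + z·[9/10·y_n + 1/10·y_{n+1}] ⇒ (1 − 1/10z)y_{n+1} = (1 + 9/10z)y_n
  so R(z) = (1 + 9/10z)/(1 − 1/10z).

Solve |R(x)|<1 on ℝ⁻.
x=-0.9: |R|=0.1743
R=−1: 1+9/10x = −1+1/10x ⇒ -4/5x=2 ⇒ x=2/(-4/5)=-2.5000
Confirm numerically:
  x=-1.952: |R|=0.63320 <1
  x=-1.488: |R|=0.29526 <1
  x=-1.143: |R|=0.02576 <1
  x=-2.963: |R|=1.28574 >1
  x=-2.951: |R|=1.27859 >1
  x=-2.709: |R|=1.13156 >1
So |R|<1 on (-2.5000, 0).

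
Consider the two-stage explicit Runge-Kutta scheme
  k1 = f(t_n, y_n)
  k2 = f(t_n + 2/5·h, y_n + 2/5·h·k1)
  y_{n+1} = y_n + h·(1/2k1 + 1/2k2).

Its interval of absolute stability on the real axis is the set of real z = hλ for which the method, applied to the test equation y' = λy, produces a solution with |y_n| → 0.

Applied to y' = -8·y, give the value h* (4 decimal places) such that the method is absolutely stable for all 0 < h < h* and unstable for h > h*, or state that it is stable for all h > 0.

(-5.0000,0); λ=-8 ⇒ h* = (5)/8 = 0.6250.

With y'=λy (z=hλ):
  k1=λy_n ⇒ h·k1=z·y_n;  k2=λ(1+2/5z)y_n ⇒ h·k2=z(1+2/5z)y_n
  y_{n+1}/y_n = 1 + 1/2z + 1/2z(1+2/5z) = 1 + z + 1/5z²
  R(z) = 1 + z + 1/5z².

Need |R(x)|<1, x<0.
x=-1.55: |R|=0.0695
R=1: x+1/5x²=0 ⇒ x=−5=-5.0000; min R=1−1/(4·1/5)=-0.2500>−1
Confirm numerically:
  x=-4.192: |R|=0.32257 <1
  x=-3.336: |R|=0.11022 <1
  x=-3.184: |R|=0.15643 <1
  x=-5.401: |R|=1.43316 >1
  x=-5.033: |R|=1.03322 >1
Stable set (-5.0000, 0).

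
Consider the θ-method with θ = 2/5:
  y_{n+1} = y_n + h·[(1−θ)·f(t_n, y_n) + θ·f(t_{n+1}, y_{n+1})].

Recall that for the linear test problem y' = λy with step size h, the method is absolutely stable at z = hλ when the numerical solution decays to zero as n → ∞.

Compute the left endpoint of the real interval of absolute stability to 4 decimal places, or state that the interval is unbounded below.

Test eqn y'=λy, z=hλ:
  y_{n+1} = y_n + z·[3/5·y_n + 2/5·y_{n+1}] ⇒ (1 − 2/5z)y_{n+1} = (1 + 3/5z)y_n
  ⇒ R(z) = (1 + 3/5z)/(1 − 2/5z).

Boundary: |R(x)|=1, x<0.
x=-1.71: |R|=0.0154
R=−1: 1+3/5x = −1+2/5x ⇒ -1/5x=2 ⇒ x=2/(-1/5)=-10.0000
Confirm numerically:
  x=-9.445: |R|=0.97677 <1
  x=-8.555: |R|=0.93464 <1
  x=-6.562: |R|=0.81031 <1
  x=-4.982: |R|=0.66466 <1
  x=-10.158: |R|=1.00624 >1
  x=-10.089: |R|=1.00353 >1
Interval (-10.0000, 0).

left endpoint -10.0000.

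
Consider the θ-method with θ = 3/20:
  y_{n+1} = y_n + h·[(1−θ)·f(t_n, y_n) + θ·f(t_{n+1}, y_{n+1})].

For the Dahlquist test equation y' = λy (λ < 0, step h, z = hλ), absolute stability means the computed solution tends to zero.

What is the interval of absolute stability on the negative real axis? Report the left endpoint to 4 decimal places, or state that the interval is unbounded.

z∈(-2.8571,0).

With y'=λy (z=hλ):
  y_{n+1} = y_n + z·[17/20·y_n + 3/20·y_{n+1}] ⇒ (1 − 3/20z)y_{n+1} = (1 + 17/20z)y_n
  Hence R(z) = (1 + 17/20z)/(1 − 3/20z).

Boundary: |R(x)|=1, x<0.
x=-0.73: |R|=0.3420
R=−1: 1+17/20x = −1+3/20x ⇒ -7/10x=2 ⇒ x=2/(-7/10)=-2.8571
Confirm numerically:
  x=-2.227: |R|=0.66935 <1
  x=-1.760: |R|=0.39241 <1
  x=-1.430: |R|=0.17744 <1
  x=-3.105: |R|=1.11837 >1
  x=-2.998: |R|=1.06801 >1
So |R|<1 on (-2.8571, 0).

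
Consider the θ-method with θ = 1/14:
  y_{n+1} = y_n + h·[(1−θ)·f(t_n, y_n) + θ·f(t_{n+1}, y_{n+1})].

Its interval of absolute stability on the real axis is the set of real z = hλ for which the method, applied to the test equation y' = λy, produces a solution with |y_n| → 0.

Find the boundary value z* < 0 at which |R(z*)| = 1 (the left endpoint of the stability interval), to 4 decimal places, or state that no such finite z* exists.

z* = -2.3333.

Set f=λy, z=hλ:
  y_{n+1} = y_n + z·[13/14·y_n + 1/14·y_{n+1}] ⇒ (1 − 1/14z)y_{n+1} = (1 + 13/14z)y_n
  Hence R(z) = (1 + 13/14z)/(1 − 1/14z).

Find x<0 with |R(x)|<1.
x=-1.32: |R|=0.2063
R=−1: 1+13/14x = −1+1/14x ⇒ -6/7x=2 ⇒ x=2/(-6/7)=-2.3333
Confirm numerically:
  x=-2.175: |R|=0.88253 <1
  x=-1.445: |R|=0.30981 <1
  x=-1.256: |R|=0.15260 <1
  x=-2.868: |R|=1.38037 >1
  x=-2.601: |R|=1.19348 >1
  x=-2.540: |R|=1.14994 >1
So |R|<1 on (-2.3333, 0).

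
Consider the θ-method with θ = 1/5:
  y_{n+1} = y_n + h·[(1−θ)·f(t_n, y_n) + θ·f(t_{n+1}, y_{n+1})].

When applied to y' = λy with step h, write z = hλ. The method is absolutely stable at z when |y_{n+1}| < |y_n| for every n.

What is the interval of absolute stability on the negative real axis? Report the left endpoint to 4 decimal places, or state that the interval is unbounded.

Test eqn y'=λy, z=hλ:
  y_{n+1} = y_n + z·[4/5·y_n + 1/5·y_{n+1}] ⇒ (1 − 1/5z)y_{n+1} = (1 + 4/5z)y_n
  ⇒ R(z) = (1 + 4/5z)/(1 − 1/5z).

Boundary: |R(x)|=1, x<0.
x=-0.47: |R|=0.5704
R=−1: 1+4/5x = −1+1/5x ⇒ -3/5x=2 ⇒ x=2/(-3/5)=-3.3333
Confirm numerically:
  x=-3.288: |R|=0.98359 <1
  x=-1.746: |R|=0.29410 <1
  x=-1.593: |R|=0.20810 <1
  x=-1.436: |R|=0.11560 <1
  x=-3.831: |R|=1.16906 >1
  x=-3.747: |R|=1.14188 >1
  x=-3.555: |R|=1.07773 >1
Stable set (-3.3333, 0).

(-3.3333, 0).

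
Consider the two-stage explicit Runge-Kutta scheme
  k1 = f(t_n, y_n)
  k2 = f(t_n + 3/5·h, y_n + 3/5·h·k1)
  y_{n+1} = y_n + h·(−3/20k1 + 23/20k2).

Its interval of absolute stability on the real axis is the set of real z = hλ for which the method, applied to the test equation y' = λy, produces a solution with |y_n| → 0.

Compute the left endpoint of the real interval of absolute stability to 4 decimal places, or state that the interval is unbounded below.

Set f=λy, z=hλ:
  k1=λy_n ⇒ h·k1=z·y_n;  k2=λ(1+3/5z)y_n ⇒ h·k2=z(1+3/5z)y_n
  y_{n+1}/y_n = 1 − 3/20z + 23/20z(1+3/5z) = 1 + z + 69/100z²
  ⇒ R(z) = 1 + z + 69/100z².

Boundary: |R(x)|=1, x<0.
x=-0.33: |R|=0.7451
R=1: x+69/100x²=0 ⇒ x=−100/69=-1.4493; min R=1−1/(4·69/100)=0.6377>−1
Confirm numerically:
  x=-1.414: |R|=0.96558 <1
  x=-0.981: |R|=0.68303 <1
  x=-0.899: |R|=0.65866 <1
  x=-0.591: |R|=0.65000 <1
  x=-1.688: |R|=1.27805 >1
  x=-1.535: |R|=1.09080 >1
Stable set (-1.4493, 0).

left endpoint -1.4493.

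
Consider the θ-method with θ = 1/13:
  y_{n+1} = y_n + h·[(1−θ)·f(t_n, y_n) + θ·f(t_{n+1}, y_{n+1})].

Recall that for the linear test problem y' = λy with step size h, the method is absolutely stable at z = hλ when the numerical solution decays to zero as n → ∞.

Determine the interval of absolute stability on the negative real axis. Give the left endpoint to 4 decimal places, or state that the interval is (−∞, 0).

z∈(-2.3636,0).

Test eqn y'=λy, z=hλ:
  y_{n+1} = y_n + z·[12/13·y_n + 1/13·y_{n+1}] ⇒ (1 − 1/13z)y_{n+1} = (1 + 12/13z)y_n
  ⇒ R(z) = (1 + 12/13z)/(1 − 1/13z).

Solve |R(x)|<1 on ℝ⁻.
x=-0.4: |R|=0.6119
R=−1: 1+12/13x = −1+1/13x ⇒ -11/13x=2 ⇒ x=2/(-11/13)=-2.3636
Confirm numerically:
  x=-2.323: |R|=0.97083 <1
  x=-2.045: |R|=0.76703 <1
  x=-1.955: |R|=0.69943 <1
  x=-2.465: |R|=1.07210 >1
  x=-2.439: |R|=1.05370 >1
So |R|<1 on (-2.3636, 0).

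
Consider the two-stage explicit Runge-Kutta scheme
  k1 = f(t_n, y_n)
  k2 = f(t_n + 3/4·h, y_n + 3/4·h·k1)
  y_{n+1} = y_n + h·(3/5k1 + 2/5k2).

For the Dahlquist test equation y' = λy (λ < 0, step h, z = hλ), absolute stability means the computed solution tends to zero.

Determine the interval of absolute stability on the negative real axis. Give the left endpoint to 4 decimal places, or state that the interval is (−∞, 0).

z∈(-3.3333,0).

Test eqn y'=λy, z=hλ:
  k1=λy_n ⇒ h·k1=z·y_n;  k2=λ(1+3/4z)y_n ⇒ h·k2=z(1+3/4z)y_n
  y_{n+1}/y_n = 1 + 3/5z + 2/5z(1+3/4z) = 1 + z + 3/10z²
  Hence R(z) = 1 + z + 3/10z².

Find x<0 with |R(x)|<1.
x=-1.14: |R|=0.2499
R=1: x+3/10x²=0 ⇒ x=−10/3=-3.3333; min R=1−1/(4·3/10)=0.1667>−1
Confirm numerically:
  x=-2.800: |R|=0.55200 <1
  x=-2.063: |R|=0.21379 <1
  x=-1.589: |R|=0.16848 <1
  x=-3.856: |R|=1.60462 >1
  x=-3.582: |R|=1.26722 >1
  x=-3.356: |R|=1.02282 >1
Stable set (-3.3333, 0).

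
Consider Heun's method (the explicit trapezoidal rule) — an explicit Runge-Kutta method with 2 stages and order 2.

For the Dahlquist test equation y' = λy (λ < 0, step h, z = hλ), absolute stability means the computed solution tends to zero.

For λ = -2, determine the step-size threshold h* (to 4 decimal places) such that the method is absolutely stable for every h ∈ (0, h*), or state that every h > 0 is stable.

(-2.0000,0); λ=-2 ⇒ h* = 1.0000.

With y'=λy (z=hλ):
  order 2, 2-stage ⇒ R(z)=1+z+z^2/2
  (e.g. R(-1.1)=0.50500, |R|=0.50500)

Find x<0 with |R(x)|<1.
x=-1.1: |R|=0.5050
|R(-2.33)|=1.3845 |R(-1.21)|=0.5221 |R(-0.61)|=0.5760
Bisect:
  x_lo=-2.6333 |R|=1.8338  x_hi=-0.0695 |R|=0.9329
  mid=-1.35139 |R|=0.56174 →hi
  mid=-1.99234 |R|=0.99237 →hi
  mid=-2.31281 |R|=1.36174 →lo
  mid=-2.15257 |R|=1.16421 →lo
  mid=-2.07246 |R|=1.07508 →lo
  mid=-2.03240 |R|=1.03292 →lo
  mid=-2.01237 |R|=1.01244 →lo
  mid=-2.00235 |R|=1.00235 →lo
  mid=-1.99734 |R|=0.99735 →hi
  mid=-1.99985 |R|=0.99985 →hi
  ...
  [-2.00000,-1.99985] ⇒ x*=-2.0000
So |R|<1 on (-2.0000, 0).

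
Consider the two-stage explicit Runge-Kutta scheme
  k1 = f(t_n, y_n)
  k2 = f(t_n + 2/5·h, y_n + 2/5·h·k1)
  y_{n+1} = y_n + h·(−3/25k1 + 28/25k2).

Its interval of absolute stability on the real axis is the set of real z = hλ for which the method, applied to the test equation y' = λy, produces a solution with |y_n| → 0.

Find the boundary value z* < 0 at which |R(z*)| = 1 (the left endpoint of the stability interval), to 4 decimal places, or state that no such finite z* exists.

left endpoint -2.2321.

Set f=λy, z=hλ:
  k1=λy_n ⇒ h·k1=z·y_n;  k2=λ(1+2/5z)y_n ⇒ h·k2=z(1+2/5z)y_n
  y_{n+1}/y_n = 1 − 3/25z + 28/25z(1+2/5z) = 1 + z + 56/125z²
  ⇒ R(z) = 1 + z + 56/125z².

Need |R(x)|<1, x<0.
x=-1.73: |R|=0.6108
R=1: x+56/125x²=0 ⇒ x=−125/56=-2.2321; min R=1−1/(4·56/125)=0.4420>−1
Confirm numerically:
  x=-1.975: |R|=0.77248 <1
  x=-1.679: |R|=0.58393 <1
  x=-1.404: |R|=0.47910 <1
  x=-2.421: |R|=1.20484 >1
  x=-2.386: |R|=1.16446 >1
  x=-2.358: |R|=1.13295 >1
Interval (-2.2321, 0).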